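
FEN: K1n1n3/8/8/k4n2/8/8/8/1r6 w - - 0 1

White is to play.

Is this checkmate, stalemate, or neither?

stalemate

White to move; white king on a8.
In check: no.
King squares — a7: attacked by Nc8; b7: attacked by Rb1; b8: attacked by Rb1.
Legal moves for White: none.
Not in check and no legal moves → stalemate.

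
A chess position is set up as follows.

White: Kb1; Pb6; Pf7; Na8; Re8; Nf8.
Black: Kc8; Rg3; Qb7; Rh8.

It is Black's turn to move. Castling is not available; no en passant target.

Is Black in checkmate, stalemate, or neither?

Black to move; black king on c8.
In check: yes, from the white rook on e8.
King squares — b7: own queen; c7: attacked by Pb6; d7: attacked by Nf8; b8: attacked by Re8; d8: attacked by Re8.
Legal moves for Black: none.
In check with no legal moves → checkmate.

checkmate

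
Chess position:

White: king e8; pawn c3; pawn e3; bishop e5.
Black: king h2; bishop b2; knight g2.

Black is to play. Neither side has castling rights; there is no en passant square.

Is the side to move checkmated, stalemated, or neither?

neither

Black to move; black king on h2.
In check: yes, from the white bishop on e5.
Legal moves for Black: Kh3, Kh1, Kg1, Nf4.
Black is in check but has 4 legal moves → neither.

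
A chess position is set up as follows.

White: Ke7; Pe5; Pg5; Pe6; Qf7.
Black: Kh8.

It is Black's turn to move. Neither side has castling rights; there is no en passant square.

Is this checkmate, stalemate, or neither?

stalemate

Black to move; black king on h8.
In check: no.
King squares — g7: attacked by Qf7; h7: attacked by Qf7; g8: attacked by Qf7.
Legal moves for Black: none.
Not in check and no legal moves → stalemate.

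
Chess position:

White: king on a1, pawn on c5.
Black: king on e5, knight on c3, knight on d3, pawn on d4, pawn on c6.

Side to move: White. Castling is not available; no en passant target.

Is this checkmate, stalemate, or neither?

White to move; white king on a1.
In check: no.
King squares — b1: attacked by Nc3; a2: attacked by Nc3; b2: attacked by Nd3.
Legal moves for White: none.
Not in check and no legal moves → stalemate.

stalemate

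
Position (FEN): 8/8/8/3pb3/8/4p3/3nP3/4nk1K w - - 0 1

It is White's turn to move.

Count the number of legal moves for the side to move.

White to move; king on h1.
In check: no.
Legal moves: none.
Count: 0.

0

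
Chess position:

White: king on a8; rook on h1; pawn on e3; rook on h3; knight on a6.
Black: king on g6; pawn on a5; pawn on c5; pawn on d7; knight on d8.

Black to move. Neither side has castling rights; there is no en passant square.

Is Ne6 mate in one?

no

After Ne6: white king on a8; in check: no.
White is not in check, so this cannot be checkmate.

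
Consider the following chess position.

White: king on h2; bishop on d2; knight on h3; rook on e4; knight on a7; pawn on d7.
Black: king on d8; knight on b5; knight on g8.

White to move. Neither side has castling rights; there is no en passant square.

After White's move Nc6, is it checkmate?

no

After Nc6: black king on d8; in check: yes, from the white knight on c6.
Black has 2 legal replies: Kxd7, Kc7.
In check but a legal move exists → not checkmate.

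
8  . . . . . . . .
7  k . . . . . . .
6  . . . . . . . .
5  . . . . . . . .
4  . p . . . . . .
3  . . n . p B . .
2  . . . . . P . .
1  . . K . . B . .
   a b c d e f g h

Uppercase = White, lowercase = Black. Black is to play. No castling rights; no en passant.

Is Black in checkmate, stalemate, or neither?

Black to move; black king on a7.
In check: no.
Legal moves for Black: Kb8, Kb6, Nd5, Nb5, Ne4, Na4, Ne2+, Na2+, Nd1, Nb1, exf2, b3, e2.
Black has 13 legal moves and is not in check → neither.

neither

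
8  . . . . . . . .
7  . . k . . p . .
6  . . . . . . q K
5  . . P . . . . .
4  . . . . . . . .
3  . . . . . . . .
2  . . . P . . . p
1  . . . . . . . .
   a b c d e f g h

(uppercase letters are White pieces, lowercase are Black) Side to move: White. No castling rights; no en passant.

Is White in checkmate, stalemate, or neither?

checkmate

White to move; white king on h6.
In check: yes, from the black queen on g6.
King squares — g5: attacked by Qg6; h5: attacked by Qg6; g6: attacked by Pf7; g7: attacked by Qg6; h7: attacked by Qg6.
Legal moves for White: none.
In check with no legal moves → checkmate.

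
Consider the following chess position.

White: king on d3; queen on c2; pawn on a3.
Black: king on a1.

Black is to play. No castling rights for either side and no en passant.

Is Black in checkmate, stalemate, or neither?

stalemate

Black to move; black king on a1.
In check: no.
King squares — b1: attacked by Qc2; a2: attacked by Qc2; b2: attacked by Qc2.
Legal moves for Black: none.
Not in check and no legal moves → stalemate.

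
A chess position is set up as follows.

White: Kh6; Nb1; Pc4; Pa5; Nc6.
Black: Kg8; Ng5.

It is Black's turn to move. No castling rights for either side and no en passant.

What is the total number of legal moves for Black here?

9

Black to move; king on g8.
In check: no.
Legal moves: Kh8, Kf8, Kf7, Nh7, Nf7+, Ne6, Ne4, Nh3, Nf3.
Count: 9.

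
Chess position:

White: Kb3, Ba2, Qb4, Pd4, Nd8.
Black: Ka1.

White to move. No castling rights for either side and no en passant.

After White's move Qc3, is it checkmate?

After Qc3: black king on a1; in check: yes, from the white queen on c3.
King squares — b1: attacked by Ba2; a2: attacked by Kb3; b2: attacked by Kb3.
Black has no legal moves → checkmate.

yes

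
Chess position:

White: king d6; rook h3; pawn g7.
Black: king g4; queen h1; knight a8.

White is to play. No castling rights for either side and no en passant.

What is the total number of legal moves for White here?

White to move; king on d6.
In check: no.
Legal moves: Ke7, Kd7, Ke6, Ke5, Kc5, Rh8, Rh7, Rh6, Rh5, Rh4+, Rg3+, Rf3, Re3, Rd3, Rc3, Rb3, Ra3, Rh2, Rxh1, g8=Q+, g8=R+, g8=B, g8=N.
Count: 23.

23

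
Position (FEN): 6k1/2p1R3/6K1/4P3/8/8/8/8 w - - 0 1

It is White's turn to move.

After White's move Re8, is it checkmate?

yes

After Re8: black king on g8; in check: yes, from the white rook on e8.
King squares — f7: attacked by Kg6; g7: attacked by Kg6; h7: attacked by Kg6; f8: attacked by Re8; h8: attacked by Re8.
Black has no legal moves → checkmate.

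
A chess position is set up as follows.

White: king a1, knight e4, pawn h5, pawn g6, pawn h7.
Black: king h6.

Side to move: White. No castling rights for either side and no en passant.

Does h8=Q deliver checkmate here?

After h8=Q: black king on h6; in check: yes, from the white queen on h8.
King squares — g5: attacked by Ne4; h5: attacked by Qh8; g6: attacked by Ph5; g7: attacked by Qh8; h7: attacked by Pg6.
Black has no legal moves → checkmate.

yes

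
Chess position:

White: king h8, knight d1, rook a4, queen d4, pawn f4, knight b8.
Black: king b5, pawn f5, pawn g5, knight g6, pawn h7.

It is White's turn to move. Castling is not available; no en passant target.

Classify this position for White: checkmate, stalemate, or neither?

neither

White to move; white king on h8.
In check: yes, from the black knight on g6.
Legal moves for White: Kg8, Kxh7, Kg7.
White is in check but has 3 legal moves → neither.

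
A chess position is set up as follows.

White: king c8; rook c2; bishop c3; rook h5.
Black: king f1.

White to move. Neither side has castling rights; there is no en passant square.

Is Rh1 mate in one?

After Rh1: black king on f1; in check: yes, from the white rook on h1.
King squares — e1: attacked by Rh1; g1: attacked by Rh1; e2: attacked by Rc2; f2: attacked by Rc2; g2: attacked by Rc2.
Black has no legal moves → checkmate.

yes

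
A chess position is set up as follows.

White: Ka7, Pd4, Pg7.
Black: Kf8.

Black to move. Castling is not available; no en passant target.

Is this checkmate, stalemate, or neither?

neither

Black to move; black king on f8.
In check: yes, from the white pawn on g7.
King squares — e7: available; f7: available; g7: available; e8: available; g8: available.
Legal moves for Black: Kg8, Ke8, Kxg7, Kf7, Ke7.
Black is in check but has 5 legal moves → neither.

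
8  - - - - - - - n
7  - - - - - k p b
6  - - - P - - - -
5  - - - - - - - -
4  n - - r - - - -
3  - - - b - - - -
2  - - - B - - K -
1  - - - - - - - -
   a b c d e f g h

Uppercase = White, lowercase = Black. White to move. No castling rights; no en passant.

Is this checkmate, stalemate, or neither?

White to move; white king on g2.
In check: no.
Legal moves for White: Kh3, Kg3, Kf3, Kh2, Kf2, Kh1, Kg1, Bh6, Bg5, Ba5, Bf4, Bb4, Be3, Bc3, Be1, Bc1, d7.
White has 17 legal moves and is not in check → neither.

neither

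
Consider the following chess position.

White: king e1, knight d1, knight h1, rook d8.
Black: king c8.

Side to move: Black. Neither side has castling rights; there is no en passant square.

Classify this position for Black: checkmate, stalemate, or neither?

Black to move; black king on c8.
In check: yes, from the white rook on d8.
Legal moves for Black: Kxd8, Kc7, Kb7.
Black is in check but has 3 legal moves → neither.

neither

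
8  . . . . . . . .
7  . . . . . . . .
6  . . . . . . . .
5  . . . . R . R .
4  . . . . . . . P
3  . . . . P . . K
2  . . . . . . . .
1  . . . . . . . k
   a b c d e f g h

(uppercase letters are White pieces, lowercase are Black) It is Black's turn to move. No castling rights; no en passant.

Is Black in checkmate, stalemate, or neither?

Black to move; black king on h1.
In check: no.
King squares — g1: attacked by Rg5; g2: attacked by Kh3; h2: attacked by Kh3.
Legal moves for Black: none.
Not in check and no legal moves → stalemate.

stalemate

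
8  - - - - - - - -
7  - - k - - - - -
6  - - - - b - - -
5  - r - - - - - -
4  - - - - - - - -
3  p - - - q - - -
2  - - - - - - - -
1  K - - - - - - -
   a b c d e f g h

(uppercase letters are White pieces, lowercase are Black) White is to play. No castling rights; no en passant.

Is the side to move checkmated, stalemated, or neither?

White to move; white king on a1.
In check: no.
King squares — b1: attacked by Rb5; a2: attacked by Be6; b2: attacked by Pa3.
Legal moves for White: none.
Not in check and no legal moves → stalemate.

stalemate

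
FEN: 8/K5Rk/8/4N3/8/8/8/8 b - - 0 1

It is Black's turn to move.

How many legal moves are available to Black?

Black to move; king on h7.
In check: yes, from the white rook on g7.
Legal moves: Kh8, Kxg7, Kh6.
Count: 3.

3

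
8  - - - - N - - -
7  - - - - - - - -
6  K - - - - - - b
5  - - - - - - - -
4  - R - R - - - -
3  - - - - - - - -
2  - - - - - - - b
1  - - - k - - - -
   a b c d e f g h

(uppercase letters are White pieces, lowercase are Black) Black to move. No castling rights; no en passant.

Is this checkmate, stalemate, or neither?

neither

Black to move; black king on d1.
In check: yes, from the white rook on d4.
King squares — c1: available; e1: available; c2: available; d2: attacked by Rd4; e2: available.
Legal moves for Black: Ke2, Kc2, Ke1, Kc1, Bd2.
Black is in check but has 5 legal moves → neither.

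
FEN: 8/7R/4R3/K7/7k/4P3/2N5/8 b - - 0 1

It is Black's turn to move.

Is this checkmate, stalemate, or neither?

neither

Black to move; black king on h4.
In check: yes, from the white rook on h7.
Legal moves for Black: Kg5, Kg4, Kg3.
Black is in check but has 3 legal moves → neither.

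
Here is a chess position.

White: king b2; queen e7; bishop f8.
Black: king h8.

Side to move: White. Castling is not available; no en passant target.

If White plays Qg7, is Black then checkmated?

yes

After Qg7: black king on h8; in check: yes, from the white queen on g7.
King squares — g7: attacked by Bf8; h7: attacked by Qg7; g8: attacked by Qg7.
Black has no legal moves → checkmate.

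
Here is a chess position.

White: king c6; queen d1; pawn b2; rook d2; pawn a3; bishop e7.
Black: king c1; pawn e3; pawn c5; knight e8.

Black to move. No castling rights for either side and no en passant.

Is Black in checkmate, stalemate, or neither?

checkmate

Black to move; black king on c1.
In check: yes, from the white queen on d1.
King squares — b1: attacked by Qd1; d1: attacked by Rd2; b2: attacked by Rd2; c2: attacked by Qd1; d2: attacked by Qd1.
Legal moves for Black: none.
In check with no legal moves → checkmate.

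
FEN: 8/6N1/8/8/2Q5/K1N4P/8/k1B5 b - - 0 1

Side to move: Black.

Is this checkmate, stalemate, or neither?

stalemate

Black to move; black king on a1.
In check: no.
King squares — b1: attacked by Nc3; a2: attacked by Ka3; b2: attacked by Bc1.
Legal moves for Black: none.
Not in check and no legal moves → stalemate.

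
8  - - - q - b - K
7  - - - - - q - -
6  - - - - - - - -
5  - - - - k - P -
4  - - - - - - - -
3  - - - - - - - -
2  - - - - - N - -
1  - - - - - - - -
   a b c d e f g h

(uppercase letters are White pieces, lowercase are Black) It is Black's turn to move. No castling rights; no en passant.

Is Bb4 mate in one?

After Bb4: white king on h8; in check: yes, from the black queen on d8.
King squares — g7: attacked by Qf7; h7: attacked by Qf7; g8: attacked by Qf7.
White has no legal moves → checkmate.

yes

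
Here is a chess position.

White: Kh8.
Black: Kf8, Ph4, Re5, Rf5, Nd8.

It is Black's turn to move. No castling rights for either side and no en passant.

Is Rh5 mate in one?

After Rh5: white king on h8; in check: yes, from the black rook on h5.
King squares — g7: attacked by Kf8; h7: attacked by Rh5; g8: attacked by Kf8.
White has no legal moves → checkmate.

yes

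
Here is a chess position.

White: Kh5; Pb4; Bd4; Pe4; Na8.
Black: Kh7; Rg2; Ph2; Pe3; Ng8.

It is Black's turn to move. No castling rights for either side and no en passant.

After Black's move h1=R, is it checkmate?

yes

After h1=R: white king on h5; in check: yes, from the black rook on h1.
King squares — g4: attacked by Rg2; h4: attacked by Rh1; g5: attacked by Rg2; g6: attacked by Rg2; h6: attacked by Rh1.
White has no legal moves → checkmate.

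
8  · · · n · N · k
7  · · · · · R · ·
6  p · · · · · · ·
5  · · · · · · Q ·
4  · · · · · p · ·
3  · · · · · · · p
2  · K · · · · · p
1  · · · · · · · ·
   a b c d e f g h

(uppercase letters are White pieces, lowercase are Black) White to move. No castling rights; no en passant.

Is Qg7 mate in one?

After Qg7: black king on h8; in check: yes, from the white queen on g7.
King squares — g7: attacked by Rf7; h7: attacked by Qg7; g8: attacked by Qg7.
Black has no legal moves → checkmate.

yes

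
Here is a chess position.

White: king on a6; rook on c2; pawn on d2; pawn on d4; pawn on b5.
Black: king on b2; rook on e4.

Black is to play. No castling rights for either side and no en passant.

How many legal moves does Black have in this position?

5

Black to move; king on b2.
In check: yes, from the white rook on c2.
Legal moves: Kb3, Ka3, Kxc2, Kb1, Ka1.
Count: 5.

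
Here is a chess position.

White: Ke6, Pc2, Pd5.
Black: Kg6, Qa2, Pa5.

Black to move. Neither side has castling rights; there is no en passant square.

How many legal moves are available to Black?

Black to move; king on g6.
In check: no.
Legal moves: Kh7, Kg7, Kh6, Kh5, Kg5, Qxd5+, Qc4, Qa4, Qb3, Qa3, Qxc2, Qb2, Qb1, Qa1, a4.
Count: 15.

15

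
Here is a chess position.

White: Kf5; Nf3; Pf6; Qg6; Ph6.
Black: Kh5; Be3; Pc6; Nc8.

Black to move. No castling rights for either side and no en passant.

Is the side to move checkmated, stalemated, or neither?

checkmate

Black to move; black king on h5.
In check: yes, from the white queen on g6.
King squares — g4: attacked by Kf5; h4: attacked by Nf3; g5: attacked by Nf3; g6: attacked by Kf5; h6: attacked by Qg6.
Legal moves for Black: none.
In check with no legal moves → checkmate.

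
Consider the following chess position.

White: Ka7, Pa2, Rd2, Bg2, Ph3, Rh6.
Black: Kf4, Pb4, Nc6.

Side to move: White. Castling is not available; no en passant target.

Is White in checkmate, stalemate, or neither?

neither

White to move; white king on a7.
In check: yes, from the black knight on c6.
Legal moves for White: Ka8, Kb7, Kb6, Ka6, Rxc6, Bxc6.
White is in check but has 6 legal moves → neither.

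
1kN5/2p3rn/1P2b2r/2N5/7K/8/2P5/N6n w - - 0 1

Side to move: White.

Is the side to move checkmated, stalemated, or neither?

White to move; white king on h4.
In check: yes, from the black rook on h6.
King squares — g3: attacked by Nh1; h3: attacked by Be6; g4: attacked by Be6; g5: attacked by Rg7; h5: attacked by Rh6.
Legal moves for White: none.
In check with no legal moves → checkmate.

checkmate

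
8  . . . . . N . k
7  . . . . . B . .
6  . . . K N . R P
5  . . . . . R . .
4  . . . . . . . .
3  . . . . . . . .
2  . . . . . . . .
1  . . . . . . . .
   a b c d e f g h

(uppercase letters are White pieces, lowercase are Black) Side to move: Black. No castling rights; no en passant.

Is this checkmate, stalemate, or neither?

stalemate

Black to move; black king on h8.
In check: no.
King squares — g7: attacked by Ne6; h7: attacked by Nf8; g8: attacked by Rg6.
Legal moves for Black: none.
Not in check and no legal moves → stalemate.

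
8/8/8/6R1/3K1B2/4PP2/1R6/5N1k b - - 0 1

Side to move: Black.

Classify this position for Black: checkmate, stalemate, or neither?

stalemate

Black to move; black king on h1.
In check: no.
King squares — g1: attacked by Rg5; g2: attacked by Rb2; h2: attacked by Nf1.
Legal moves for Black: none.
Not in check and no legal moves → stalemate.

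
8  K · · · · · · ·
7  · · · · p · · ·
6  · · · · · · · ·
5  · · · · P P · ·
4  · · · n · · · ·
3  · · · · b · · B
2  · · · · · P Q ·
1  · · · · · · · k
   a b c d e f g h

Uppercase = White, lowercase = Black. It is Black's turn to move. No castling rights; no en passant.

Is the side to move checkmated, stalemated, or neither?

Black to move; black king on h1.
In check: yes, from the white queen on g2.
King squares — g1: attacked by Qg2; g2: attacked by Bh3; h2: attacked by Qg2.
Legal moves for Black: none.
In check with no legal moves → checkmate.

checkmate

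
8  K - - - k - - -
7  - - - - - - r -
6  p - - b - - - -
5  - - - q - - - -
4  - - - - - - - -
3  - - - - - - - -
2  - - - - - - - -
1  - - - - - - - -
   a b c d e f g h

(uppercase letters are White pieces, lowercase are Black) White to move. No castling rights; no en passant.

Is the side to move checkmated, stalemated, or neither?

White to move; white king on a8.
In check: yes, from the black queen on d5.
King squares — a7: attacked by Rg7; b7: attacked by Qd5; b8: attacked by Bd6.
Legal moves for White: none.
In check with no legal moves → checkmate.

checkmate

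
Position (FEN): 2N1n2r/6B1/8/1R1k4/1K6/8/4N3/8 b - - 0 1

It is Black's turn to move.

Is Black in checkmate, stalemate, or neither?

neither

Black to move; black king on d5.
In check: yes, from the white rook on b5.
Legal moves for Black: Ke6, Kc6, Ke4.
Black is in check but has 3 legal moves → neither.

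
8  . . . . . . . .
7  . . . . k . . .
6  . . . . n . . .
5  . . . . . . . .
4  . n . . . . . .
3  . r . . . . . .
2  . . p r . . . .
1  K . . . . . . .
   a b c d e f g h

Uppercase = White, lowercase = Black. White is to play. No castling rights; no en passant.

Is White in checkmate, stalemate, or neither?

stalemate

White to move; white king on a1.
In check: no.
King squares — b1: attacked by Pc2; a2: attacked by Nb4; b2: attacked by Rb3.
Legal moves for White: none.
Not in check and no legal moves → stalemate.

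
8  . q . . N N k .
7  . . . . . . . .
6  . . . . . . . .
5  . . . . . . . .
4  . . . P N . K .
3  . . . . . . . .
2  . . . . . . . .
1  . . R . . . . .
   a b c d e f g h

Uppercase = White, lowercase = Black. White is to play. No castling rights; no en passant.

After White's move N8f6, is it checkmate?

After N8f6: black king on g8; in check: yes, from the white knight on f6.
Black has 4 legal replies: Kh8, Kxf8, Kg7, Kf7.
In check but a legal move exists → not checkmate.

no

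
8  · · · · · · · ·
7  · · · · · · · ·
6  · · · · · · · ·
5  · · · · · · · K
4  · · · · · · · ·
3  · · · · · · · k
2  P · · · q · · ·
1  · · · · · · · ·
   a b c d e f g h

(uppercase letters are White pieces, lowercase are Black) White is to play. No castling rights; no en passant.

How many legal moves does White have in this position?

White to move; king on h5.
In check: yes, from the black queen on e2.
Legal moves: Kh6, Kg6, Kg5.
Count: 3.

3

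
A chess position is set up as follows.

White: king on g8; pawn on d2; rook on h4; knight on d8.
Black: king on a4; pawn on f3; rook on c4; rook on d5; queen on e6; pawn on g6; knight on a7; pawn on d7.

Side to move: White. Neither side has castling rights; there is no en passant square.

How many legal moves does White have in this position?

White to move; king on g8.
In check: yes, from the black queen on e6.
Legal moves: Kh8, Kf8, Kh7, Kg7, Nf7, Nxe6.
Count: 6.

6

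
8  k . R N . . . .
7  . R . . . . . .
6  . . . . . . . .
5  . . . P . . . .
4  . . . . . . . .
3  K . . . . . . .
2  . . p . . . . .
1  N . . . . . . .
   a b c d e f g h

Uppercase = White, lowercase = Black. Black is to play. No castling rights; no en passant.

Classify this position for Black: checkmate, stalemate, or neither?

checkmate

Black to move; black king on a8.
In check: yes, from the white rook on c8.
King squares — a7: attacked by Rb7; b7: attacked by Nd8; b8: attacked by Rb7.
Legal moves for Black: none.
In check with no legal moves → checkmate.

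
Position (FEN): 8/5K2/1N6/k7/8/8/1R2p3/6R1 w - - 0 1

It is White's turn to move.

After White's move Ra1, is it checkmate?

After Ra1: black king on a5; in check: yes, from the white rook on a1.
King squares — a4: attacked by Ra1; b4: attacked by Rb2; b5: attacked by Rb2; a6: attacked by Ra1; b6: attacked by Rb2.
Black has no legal moves → checkmate.

yes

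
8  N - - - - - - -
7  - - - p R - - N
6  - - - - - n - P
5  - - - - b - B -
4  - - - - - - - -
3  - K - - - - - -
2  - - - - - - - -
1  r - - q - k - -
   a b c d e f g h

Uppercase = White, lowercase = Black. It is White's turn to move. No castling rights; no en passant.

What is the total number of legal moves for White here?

White to move; king on b3.
In check: yes, from the black queen on d1.
Legal moves: Kc4, Kb4.
Count: 2.

2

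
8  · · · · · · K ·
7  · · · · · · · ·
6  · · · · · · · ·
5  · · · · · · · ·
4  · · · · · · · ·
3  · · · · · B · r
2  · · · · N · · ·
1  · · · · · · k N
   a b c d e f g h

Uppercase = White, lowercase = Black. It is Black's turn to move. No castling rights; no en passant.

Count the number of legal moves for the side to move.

Black to move; king on g1.
In check: yes, from the white knight on e2.
Legal moves: Kh2, Kf1.
Count: 2.

2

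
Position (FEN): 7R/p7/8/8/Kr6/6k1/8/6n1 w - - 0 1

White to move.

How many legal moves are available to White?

3

White to move; king on a4.
In check: yes, from the black rook on b4.
Legal moves: Ka5, Kxb4, Ka3.
Count: 3.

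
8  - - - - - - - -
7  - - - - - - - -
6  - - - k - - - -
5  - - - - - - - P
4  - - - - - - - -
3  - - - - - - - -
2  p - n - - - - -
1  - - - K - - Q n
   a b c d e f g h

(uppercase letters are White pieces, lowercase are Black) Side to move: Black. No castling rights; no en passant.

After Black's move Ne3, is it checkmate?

After Ne3: white king on d1; in check: yes, from the black knight on e3.
White has 5 legal replies: Ke2, Kd2, Ke1, Kc1, Qxe3.
In check but a legal move exists → not checkmate.

no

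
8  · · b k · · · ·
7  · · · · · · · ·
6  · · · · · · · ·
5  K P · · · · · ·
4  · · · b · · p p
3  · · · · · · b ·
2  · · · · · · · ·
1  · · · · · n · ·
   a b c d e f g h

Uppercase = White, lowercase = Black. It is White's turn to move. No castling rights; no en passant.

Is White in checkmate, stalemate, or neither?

White to move; white king on a5.
In check: no.
Legal moves for White: Kb4, Ka4, b6.
White has 3 legal moves and is not in check → neither.

neither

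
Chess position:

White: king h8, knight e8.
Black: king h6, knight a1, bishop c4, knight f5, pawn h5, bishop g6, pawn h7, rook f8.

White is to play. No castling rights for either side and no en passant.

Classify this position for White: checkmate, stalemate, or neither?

White to move; white king on h8.
In check: yes, from the black rook on f8.
King squares — g7: attacked by Nf5; h7: attacked by Bg6; g8: attacked by Bc4.
Legal moves for White: none.
In check with no legal moves → checkmate.

checkmate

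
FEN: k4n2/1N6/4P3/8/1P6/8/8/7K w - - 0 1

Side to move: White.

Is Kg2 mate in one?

After Kg2: black king on a8; in check: no.
Black is not in check, so this cannot be checkmate.

no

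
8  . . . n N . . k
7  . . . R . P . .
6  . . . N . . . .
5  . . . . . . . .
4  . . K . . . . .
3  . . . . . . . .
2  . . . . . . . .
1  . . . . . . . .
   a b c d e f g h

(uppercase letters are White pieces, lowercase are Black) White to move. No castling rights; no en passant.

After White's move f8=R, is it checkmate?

yes

After f8=R: black king on h8; in check: yes, from the white rook on f8.
King squares — g7: attacked by Rd7; h7: attacked by Rd7; g8: attacked by Rf8.
Black has no legal moves → checkmate.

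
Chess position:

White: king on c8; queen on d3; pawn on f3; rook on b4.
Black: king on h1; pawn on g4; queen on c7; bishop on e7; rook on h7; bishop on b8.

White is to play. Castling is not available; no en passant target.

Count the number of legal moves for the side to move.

0

White to move; king on c8.
In check: yes, from the black queen on c7.
Legal moves: none.
Count: 0.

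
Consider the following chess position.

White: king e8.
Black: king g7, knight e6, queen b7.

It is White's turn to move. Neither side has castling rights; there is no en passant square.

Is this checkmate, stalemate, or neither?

stalemate

White to move; white king on e8.
In check: no.
King squares — d7: attacked by Qb7; e7: attacked by Qb7; f7: attacked by Qb7; d8: attacked by Ne6; f8: attacked by Ne6.
Legal moves for White: none.
Not in check and no legal moves → stalemate.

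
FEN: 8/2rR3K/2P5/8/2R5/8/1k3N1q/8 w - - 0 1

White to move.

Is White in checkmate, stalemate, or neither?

White to move; white king on h7.
In check: yes, from the black queen on h2.
Legal moves for White: Kg8, Kg7, Kg6, Rh4, Nh3.
White is in check but has 5 legal moves → neither.

neither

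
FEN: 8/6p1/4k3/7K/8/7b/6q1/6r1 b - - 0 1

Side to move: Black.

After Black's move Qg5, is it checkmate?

yes

After Qg5: white king on h5; in check: yes, from the black queen on g5.
King squares — g4: attacked by Rg1; h4: attacked by Qg5; g5: attacked by Rg1; g6: attacked by Qg5; h6: attacked by Qg5.
White has no legal moves → checkmate.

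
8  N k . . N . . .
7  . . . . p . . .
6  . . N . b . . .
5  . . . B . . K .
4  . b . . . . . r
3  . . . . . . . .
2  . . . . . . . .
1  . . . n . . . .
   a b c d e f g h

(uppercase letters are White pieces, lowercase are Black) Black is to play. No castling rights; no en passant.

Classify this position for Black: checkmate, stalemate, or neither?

neither

Black to move; black king on b8.
In check: yes, from the white knight on c6.
Legal moves for Black: Kc8, Kxa8, Kb7.
Black is in check but has 3 legal moves → neither.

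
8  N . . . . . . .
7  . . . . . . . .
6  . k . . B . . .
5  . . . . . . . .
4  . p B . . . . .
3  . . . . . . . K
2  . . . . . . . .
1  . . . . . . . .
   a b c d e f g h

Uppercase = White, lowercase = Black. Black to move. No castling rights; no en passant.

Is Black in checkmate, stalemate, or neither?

neither

Black to move; black king on b6.
In check: yes, from the white knight on a8.
King squares — a5: available; b5: attacked by Bc4; c5: available; a6: attacked by Bc4; c6: available; a7: available; b7: available; c7: attacked by Na8.
Legal moves for Black: Kb7, Ka7, Kc6, Kc5, Ka5.
Black is in check but has 5 legal moves → neither.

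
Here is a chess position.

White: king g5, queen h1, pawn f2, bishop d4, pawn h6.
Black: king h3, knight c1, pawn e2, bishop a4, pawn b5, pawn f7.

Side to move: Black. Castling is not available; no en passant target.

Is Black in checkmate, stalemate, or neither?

checkmate

Black to move; black king on h3.
In check: yes, from the white queen on h1.
King squares — g2: attacked by Qh1; h2: attacked by Qh1; g3: attacked by Pf2; g4: attacked by Kg5; h4: attacked by Qh1.
Legal moves for Black: none.
In check with no legal moves → checkmate.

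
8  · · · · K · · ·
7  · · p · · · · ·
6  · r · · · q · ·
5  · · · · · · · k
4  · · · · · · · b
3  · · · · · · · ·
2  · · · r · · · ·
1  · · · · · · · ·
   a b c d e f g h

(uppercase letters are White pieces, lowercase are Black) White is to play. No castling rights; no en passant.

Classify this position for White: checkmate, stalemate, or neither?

White to move; white king on e8.
In check: no.
King squares — d7: attacked by Rd2; e7: attacked by Qf6; f7: attacked by Qf6; d8: attacked by Rd2; f8: attacked by Qf6.
Legal moves for White: none.
Not in check and no legal moves → stalemate.

stalemate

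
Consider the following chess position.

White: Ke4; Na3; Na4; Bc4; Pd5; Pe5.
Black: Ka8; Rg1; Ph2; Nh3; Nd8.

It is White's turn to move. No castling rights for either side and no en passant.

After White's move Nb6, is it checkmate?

no

After Nb6: black king on a8; in check: yes, from the white knight on b6.
Black has 3 legal replies: Kb8, Kb7, Ka7.
In check but a legal move exists → not checkmate.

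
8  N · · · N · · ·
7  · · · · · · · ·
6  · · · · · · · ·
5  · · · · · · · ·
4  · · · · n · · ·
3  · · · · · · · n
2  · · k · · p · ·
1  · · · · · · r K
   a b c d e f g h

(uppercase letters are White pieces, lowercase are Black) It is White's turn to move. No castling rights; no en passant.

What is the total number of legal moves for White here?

White to move; king on h1.
In check: yes, from the black rook on g1.
Legal moves: Kh2.
Count: 1.

1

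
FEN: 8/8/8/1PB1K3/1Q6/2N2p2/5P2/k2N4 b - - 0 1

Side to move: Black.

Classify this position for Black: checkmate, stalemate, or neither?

Black to move; black king on a1.
In check: no.
King squares — b1: attacked by Nc3; a2: attacked by Nc3; b2: attacked by Nd1.
Legal moves for Black: none.
Not in check and no legal moves → stalemate.

stalemate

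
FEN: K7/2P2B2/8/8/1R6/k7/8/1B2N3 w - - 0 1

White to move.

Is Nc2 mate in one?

After Nc2: black king on a3; in check: yes, from the white knight on c2.
King squares — a2: attacked by Bb1; b2: attacked by Rb4; b3: attacked by Rb4; a4: attacked by Rb4; b4: attacked by Nc2.
Black has no legal moves → checkmate.

yes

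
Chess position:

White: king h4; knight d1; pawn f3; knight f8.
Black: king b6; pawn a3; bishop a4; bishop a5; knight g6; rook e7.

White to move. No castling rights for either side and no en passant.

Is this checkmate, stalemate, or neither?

neither

White to move; white king on h4.
In check: yes, from the black knight on g6.
Legal moves for White: Kh5, Kg5, Kg4, Kh3, Kg3, Nxg6.
White is in check but has 6 legal moves → neither.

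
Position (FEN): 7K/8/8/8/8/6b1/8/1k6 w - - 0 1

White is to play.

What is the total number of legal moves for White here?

3

White to move; king on h8.
In check: no.
Legal moves: Kg8, Kh7, Kg7.
Count: 3.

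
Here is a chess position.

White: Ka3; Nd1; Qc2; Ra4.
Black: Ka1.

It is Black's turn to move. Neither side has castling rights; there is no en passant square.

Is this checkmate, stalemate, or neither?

stalemate

Black to move; black king on a1.
In check: no.
King squares — b1: attacked by Qc2; a2: attacked by Qc2; b2: attacked by Nd1.
Legal moves for Black: none.
Not in check and no legal moves → stalemate.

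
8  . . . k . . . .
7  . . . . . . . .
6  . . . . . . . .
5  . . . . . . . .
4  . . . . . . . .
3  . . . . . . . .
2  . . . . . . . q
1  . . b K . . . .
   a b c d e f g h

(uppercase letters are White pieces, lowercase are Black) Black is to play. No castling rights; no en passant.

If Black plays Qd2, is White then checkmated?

After Qd2: white king on d1; in check: yes, from the black queen on d2.
King squares — c1: attacked by Qd2; e1: attacked by Qd2; c2: attacked by Qd2; d2: attacked by Bc1; e2: attacked by Qd2.
White has no legal moves → checkmate.

yes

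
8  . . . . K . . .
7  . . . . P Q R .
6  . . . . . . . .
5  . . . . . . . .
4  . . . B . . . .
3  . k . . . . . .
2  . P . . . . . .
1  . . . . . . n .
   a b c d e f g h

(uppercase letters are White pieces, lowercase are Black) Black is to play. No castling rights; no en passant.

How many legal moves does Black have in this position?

Black to move; king on b3.
In check: yes, from the white queen on f7.
Legal moves: Kb4, Ka4, Kc2.
Count: 3.

3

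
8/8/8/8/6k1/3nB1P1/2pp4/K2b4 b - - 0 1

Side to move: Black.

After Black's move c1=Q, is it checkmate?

After c1=Q: white king on a1; in check: yes, from the black queen on c1.
White has 1 legal reply: Ka2.
In check but a legal move exists → not checkmate.

no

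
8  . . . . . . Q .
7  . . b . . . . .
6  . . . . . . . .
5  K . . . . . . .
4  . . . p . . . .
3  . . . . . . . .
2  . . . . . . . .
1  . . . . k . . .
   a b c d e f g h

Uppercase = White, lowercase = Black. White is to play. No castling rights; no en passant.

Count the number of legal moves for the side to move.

White to move; king on a5.
In check: yes, from the black bishop on c7.
Legal moves: Ka6, Kb5, Kb4, Ka4.
Count: 4.

4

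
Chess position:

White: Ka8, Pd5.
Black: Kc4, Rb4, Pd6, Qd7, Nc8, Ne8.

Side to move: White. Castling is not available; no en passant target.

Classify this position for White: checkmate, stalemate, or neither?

stalemate

White to move; white king on a8.
In check: no.
King squares — a7: attacked by Qd7; b7: attacked by Rb4; b8: attacked by Rb4.
Legal moves for White: none.
Not in check and no legal moves → stalemate.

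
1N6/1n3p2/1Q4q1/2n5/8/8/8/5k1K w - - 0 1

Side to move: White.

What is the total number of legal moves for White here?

21

White to move; king on h1.
In check: no.
Legal moves: Nd7, Nc6, Na6, Qd8, Qc7, Qxb7, Qa7, Qxg6, Qf6+, Qe6, Qd6, Qc6, Qa6+, Qxc5, Qb5+, Qa5, Qb4, Qb3, Qb2, Qb1+, Kh2.
Count: 21.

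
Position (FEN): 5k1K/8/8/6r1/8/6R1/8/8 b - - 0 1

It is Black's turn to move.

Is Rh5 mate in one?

After Rh5: white king on h8; in check: yes, from the black rook on h5.
King squares — g7: attacked by Kf8; h7: attacked by Rh5; g8: attacked by Kf8.
White has no legal moves → checkmate.

yes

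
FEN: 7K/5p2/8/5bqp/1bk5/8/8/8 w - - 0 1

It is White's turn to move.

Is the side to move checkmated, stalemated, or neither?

stalemate

White to move; white king on h8.
In check: no.
King squares — g7: attacked by Qg5; h7: attacked by Bf5; g8: attacked by Qg5.
Legal moves for White: none.
Not in check and no legal moves → stalemate.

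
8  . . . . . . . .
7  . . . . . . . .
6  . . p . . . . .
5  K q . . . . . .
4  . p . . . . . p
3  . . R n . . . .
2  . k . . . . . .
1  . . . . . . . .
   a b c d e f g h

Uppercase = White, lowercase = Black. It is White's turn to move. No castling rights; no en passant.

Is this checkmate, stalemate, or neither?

checkmate

White to move; white king on a5.
In check: yes, from the black queen on b5.
King squares — a4: attacked by Qb5; b4: attacked by Nd3; b5: attacked by Pc6; a6: attacked by Qb5; b6: attacked by Qb5.
Legal moves for White: none.
In check with no legal moves → checkmate.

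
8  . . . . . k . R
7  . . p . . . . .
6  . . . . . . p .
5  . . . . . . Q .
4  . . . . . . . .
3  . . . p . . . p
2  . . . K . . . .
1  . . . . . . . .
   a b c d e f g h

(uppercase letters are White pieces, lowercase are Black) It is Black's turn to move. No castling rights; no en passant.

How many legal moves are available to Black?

2

Black to move; king on f8.
In check: yes, from the white rook on h8.
Legal moves: Kg7, Kf7.
Count: 2.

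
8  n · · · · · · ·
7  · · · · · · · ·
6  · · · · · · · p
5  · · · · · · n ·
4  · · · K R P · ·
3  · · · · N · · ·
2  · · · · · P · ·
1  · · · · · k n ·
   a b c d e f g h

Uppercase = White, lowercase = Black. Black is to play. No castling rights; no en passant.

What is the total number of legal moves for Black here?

Black to move; king on f1.
In check: yes, from the white knight on e3.
Legal moves: Kxf2, Ke2, Ke1.
Count: 3.

3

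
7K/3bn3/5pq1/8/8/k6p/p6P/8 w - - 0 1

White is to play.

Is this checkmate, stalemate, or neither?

White to move; white king on h8.
In check: no.
King squares — g7: attacked by Qg6; h7: attacked by Qg6; g8: attacked by Qg6.
Legal moves for White: none.
Not in check and no legal moves → stalemate.

stalemate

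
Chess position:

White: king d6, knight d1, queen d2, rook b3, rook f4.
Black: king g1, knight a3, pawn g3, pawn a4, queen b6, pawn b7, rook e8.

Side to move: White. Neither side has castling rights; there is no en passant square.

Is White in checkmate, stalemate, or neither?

neither

White to move; white king on d6.
In check: yes, from the black queen on b6.
King squares — c5: attacked by Qb6; d5: available; e5: attacked by Re8; c6: attacked by Qb6; e6: attacked by Qb6; c7: attacked by Qb6; d7: available; e7: attacked by Re8.
Legal moves for White: Kd7, Kd5, Rxb6.
White is in check but has 3 legal moves → neither.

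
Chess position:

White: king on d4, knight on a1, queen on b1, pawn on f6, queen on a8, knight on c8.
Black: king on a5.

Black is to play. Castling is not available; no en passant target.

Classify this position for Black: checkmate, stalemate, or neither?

Black to move; black king on a5.
In check: yes, from the white queen on a8.
King squares — a4: attacked by Qa8; b4: attacked by Qb1; b5: attacked by Qb1; a6: attacked by Qa8; b6: attacked by Qb1.
Legal moves for Black: none.
In check with no legal moves → checkmate.

checkmate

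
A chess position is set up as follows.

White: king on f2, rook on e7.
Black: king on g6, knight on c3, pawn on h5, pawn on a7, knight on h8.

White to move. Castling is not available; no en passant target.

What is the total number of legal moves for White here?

21

White to move; king on f2.
In check: no.
Legal moves: Re8, Rh7, Rg7+, Rf7, Rd7, Rc7, Rb7, Rxa7, Re6+, Re5, Re4, Re3, Re2, Re1, Kg3, Kf3, Ke3, Kg2, Kg1, Kf1, Ke1.
Count: 21.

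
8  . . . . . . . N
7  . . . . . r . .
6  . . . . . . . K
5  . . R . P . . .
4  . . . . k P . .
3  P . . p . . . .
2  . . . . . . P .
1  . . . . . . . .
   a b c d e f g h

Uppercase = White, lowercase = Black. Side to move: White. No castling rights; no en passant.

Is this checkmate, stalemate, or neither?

White to move; white king on h6.
In check: no.
Legal moves for White include: Nxf7, Ng6, Kg6, Kh5, Kg5, Rc8, Rc7, Rc6, Rd5, Rb5, Ra5, Rc4+, Rc3, Rc2, Rc1, e6, f5, a4, ... (list truncated; more exist).
White has legal moves and is not in check → neither.

neither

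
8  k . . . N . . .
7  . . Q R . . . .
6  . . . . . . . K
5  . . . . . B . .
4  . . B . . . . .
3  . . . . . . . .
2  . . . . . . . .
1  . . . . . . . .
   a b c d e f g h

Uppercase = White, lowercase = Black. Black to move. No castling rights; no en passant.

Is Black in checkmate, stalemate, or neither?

stalemate

Black to move; black king on a8.
In check: no.
King squares — a7: attacked by Qc7; b7: attacked by Qc7; b8: attacked by Qc7.
Legal moves for Black: none.
Not in check and no legal moves → stalemate.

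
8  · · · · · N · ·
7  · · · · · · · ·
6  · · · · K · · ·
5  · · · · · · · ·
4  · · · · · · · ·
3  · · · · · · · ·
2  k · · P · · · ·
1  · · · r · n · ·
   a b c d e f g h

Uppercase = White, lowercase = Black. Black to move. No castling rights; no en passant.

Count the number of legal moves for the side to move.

Black to move; king on a2.
In check: no.
Legal moves: Kb3, Ka3, Kb2, Kb1, Ka1, Ng3, Ne3, Nh2, Nxd2, Rxd2, Re1+, Rc1, Rb1, Ra1.
Count: 14.

14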